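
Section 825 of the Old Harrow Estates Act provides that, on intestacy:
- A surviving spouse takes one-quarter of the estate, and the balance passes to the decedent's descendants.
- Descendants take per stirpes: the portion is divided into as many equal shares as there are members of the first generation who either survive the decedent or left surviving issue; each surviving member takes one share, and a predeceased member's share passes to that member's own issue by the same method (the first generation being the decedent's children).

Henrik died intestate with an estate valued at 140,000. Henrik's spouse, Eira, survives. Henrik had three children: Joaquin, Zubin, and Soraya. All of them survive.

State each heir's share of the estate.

Eira takes one-quarter of 140,000 = 35,000. The remaining 105,000 passes to the descendants.
The descendants' portion (105,000) is divided into 3 shares of 35,000: Joaquin, Zubin, and Soraya each take 35,000.

Eira: 35,000; Joaquin: 35,000; Zubin: 35,000; Soraya: 35,000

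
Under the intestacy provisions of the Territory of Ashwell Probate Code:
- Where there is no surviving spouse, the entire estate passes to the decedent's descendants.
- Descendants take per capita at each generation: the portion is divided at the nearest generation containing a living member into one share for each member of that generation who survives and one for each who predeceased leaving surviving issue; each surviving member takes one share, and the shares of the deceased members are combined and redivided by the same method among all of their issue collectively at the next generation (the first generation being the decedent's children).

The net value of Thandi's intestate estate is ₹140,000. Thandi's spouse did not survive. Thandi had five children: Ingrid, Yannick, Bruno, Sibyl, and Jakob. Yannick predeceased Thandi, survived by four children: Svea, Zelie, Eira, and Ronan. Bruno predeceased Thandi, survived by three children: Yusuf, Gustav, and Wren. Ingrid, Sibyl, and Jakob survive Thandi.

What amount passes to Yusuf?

The entire ₹140,000 passes to the descendants.
That amount (₹140,000) is divided at the children's generation into 5 shares of ₹28,000. Ingrid, Sibyl, and Jakob each take ₹28,000. The 2 shares of the deceased (Yannick and Bruno) are combined into a pool of ₹56,000.
That pool (₹56,000) is divided at the grandchildren's generation equally among Svea, Zelie, Eira, Ronan, Yusuf, Gustav, and Wren: ₹8,000 each.

Yusuf receives ₹8,000.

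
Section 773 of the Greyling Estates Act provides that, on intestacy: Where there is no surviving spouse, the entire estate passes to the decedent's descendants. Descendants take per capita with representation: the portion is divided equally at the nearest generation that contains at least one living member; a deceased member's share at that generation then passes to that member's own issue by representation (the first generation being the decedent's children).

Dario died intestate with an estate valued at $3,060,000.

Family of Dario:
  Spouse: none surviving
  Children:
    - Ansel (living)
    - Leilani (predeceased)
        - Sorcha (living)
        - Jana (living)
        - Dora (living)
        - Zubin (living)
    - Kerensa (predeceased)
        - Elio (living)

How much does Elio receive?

The entire $3,060,000 passes to the descendants.
That amount ($3,060,000) is divided into 3 shares of $1,020,000: Ansel takes $1,020,000; Leilani's $1,020,000 share passes to Leilani's issue; Kerensa's $1,020,000 share passes to Kerensa's issue.
Leilani's share ($1,020,000) is divided into 4 shares of $255,000: Sorcha, Jana, Dora, and Zubin each take $255,000.
Kerensa's share ($1,020,000) passes entirely to Elio.

Elio receives $1,020,000.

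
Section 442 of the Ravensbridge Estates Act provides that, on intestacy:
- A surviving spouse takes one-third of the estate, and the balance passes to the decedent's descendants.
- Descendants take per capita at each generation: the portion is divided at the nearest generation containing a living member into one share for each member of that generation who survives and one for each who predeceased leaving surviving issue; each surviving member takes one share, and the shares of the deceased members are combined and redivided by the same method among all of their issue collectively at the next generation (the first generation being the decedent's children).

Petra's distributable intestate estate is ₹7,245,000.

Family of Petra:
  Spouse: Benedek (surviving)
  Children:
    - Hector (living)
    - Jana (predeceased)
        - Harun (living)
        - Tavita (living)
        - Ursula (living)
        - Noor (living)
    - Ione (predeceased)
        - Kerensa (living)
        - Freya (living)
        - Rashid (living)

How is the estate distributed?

Benedek takes one-third of ₹7,245,000 = ₹2,415,000. The remaining ₹4,830,000 passes to the descendants.
The descendants' portion (₹4,830,000) is divided at the children's generation into 3 shares of ₹1,610,000. Hector takes ₹1,610,000. The 2 shares of the deceased (Jana and Ione) are combined into a pool of ₹3,220,000.
That pool (₹3,220,000) is divided at the grandchildren's generation equally among Harun, Tavita, Ursula, Noor, Kerensa, Freya, and Rashid: ₹460,000 each.

Benedek: ₹2,415,000; Hector: ₹1,610,000; Harun: ₹460,000; Tavita: ₹460,000; Ursula: ₹460,000; Noor: ₹460,000; Kerensa: ₹460,000; Freya: ₹460,000; Rashid: ₹460,000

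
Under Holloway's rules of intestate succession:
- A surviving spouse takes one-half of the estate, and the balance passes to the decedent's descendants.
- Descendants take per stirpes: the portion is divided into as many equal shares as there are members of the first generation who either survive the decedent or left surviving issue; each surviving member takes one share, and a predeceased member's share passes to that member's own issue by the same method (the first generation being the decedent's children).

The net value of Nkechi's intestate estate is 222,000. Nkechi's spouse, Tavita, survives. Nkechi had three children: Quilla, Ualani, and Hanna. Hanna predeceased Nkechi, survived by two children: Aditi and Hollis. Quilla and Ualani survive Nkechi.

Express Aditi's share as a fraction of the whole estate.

Tavita takes one-half of 222,000 = 111,000. The remaining 111,000 passes to the descendants.
The descendants' portion (111,000) is divided into 3 shares of 37,000: Quilla and Ualani each take 37,000; Hanna's 37,000 share passes to Hanna's issue.
Hanna's share (37,000) is divided into 2 shares of 18,500: Aditi and Hollis each take 18,500.

Aditi receives 1/12 of the estate.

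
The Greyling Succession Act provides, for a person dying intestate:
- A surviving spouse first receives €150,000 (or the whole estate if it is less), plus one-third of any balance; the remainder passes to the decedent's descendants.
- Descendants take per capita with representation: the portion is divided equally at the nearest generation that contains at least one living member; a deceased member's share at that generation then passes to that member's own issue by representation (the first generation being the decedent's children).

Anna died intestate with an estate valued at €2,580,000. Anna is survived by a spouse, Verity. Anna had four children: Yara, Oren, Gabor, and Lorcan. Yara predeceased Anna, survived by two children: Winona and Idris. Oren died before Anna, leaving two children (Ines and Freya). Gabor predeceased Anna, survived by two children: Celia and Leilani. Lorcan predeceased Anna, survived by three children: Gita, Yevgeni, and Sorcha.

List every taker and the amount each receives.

Verity first takes €150,000, leaving a balance of €2,430,000. Verity then takes one-third of the balance (€810,000), for a total of €960,000. The remaining €1,620,000 passes to the descendants.
No child survives, so the initial division is made at the grandchildren's generation.
The descendants' portion (€1,620,000) is divided into 9 shares of €180,000: Winona, Idris, Ines, Freya, Celia, Leilani, Gita, Yevgeni, and Sorcha each take €180,000.

Verity: €960,000; Winona: €180,000; Idris: €180,000; Ines: €180,000; Freya: €180,000; Celia: €180,000; Leilani: €180,000; Gita: €180,000; Yevgeni: €180,000; Sorcha: €180,000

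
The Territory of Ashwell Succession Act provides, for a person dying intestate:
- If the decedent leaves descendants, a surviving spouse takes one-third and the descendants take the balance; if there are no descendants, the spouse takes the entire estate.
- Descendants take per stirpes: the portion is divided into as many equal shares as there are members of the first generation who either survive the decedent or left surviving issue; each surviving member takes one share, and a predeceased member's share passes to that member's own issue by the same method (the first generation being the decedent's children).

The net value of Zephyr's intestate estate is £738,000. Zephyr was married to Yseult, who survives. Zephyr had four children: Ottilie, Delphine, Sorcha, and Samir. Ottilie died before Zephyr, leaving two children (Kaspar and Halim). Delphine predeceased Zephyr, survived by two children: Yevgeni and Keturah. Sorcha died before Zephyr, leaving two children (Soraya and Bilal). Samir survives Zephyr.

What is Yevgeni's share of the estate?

Yseult takes one-third of £738,000 = £246,000. The remaining £492,000 passes to the descendants.
The descendants' portion (£492,000) is divided into 4 shares of £123,000: Samir takes £123,000; Ottilie's £123,000 share passes to Ottilie's issue; Delphine's £123,000 share passes to Delphine's issue; Sorcha's £123,000 share passes to Sorcha's issue.
Ottilie's share (£123,000) is divided into 2 shares of £61,500: Kaspar and Halim each take £61,500.
Delphine's share (£123,000) is divided into 2 shares of £61,500: Yevgeni and Keturah each take £61,500.
Sorcha's share (£123,000) is divided into 2 shares of £61,500: Soraya and Bilal each take £61,500.

Yevgeni receives £61,500.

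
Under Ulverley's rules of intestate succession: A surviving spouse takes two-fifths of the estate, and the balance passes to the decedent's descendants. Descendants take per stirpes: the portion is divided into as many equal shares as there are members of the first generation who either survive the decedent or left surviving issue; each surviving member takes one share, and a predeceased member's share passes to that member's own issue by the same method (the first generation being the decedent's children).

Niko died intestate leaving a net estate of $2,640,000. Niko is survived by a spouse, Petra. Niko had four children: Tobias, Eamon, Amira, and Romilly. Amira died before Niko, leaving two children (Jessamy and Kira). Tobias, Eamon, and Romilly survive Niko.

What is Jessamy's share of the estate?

Jessamy receives $198,000.

Petra takes two-fifths of $2,640,000 = $1,056,000. The remaining $1,584,000 passes to the descendants.
The descendants' portion ($1,584,000) is divided into 4 shares of $396,000: Tobias, Eamon, and Romilly each take $396,000; Amira's $396,000 share passes to Amira's issue.
Amira's share ($396,000) is divided into 2 shares of $198,000: Jessamy and Kira each take $198,000.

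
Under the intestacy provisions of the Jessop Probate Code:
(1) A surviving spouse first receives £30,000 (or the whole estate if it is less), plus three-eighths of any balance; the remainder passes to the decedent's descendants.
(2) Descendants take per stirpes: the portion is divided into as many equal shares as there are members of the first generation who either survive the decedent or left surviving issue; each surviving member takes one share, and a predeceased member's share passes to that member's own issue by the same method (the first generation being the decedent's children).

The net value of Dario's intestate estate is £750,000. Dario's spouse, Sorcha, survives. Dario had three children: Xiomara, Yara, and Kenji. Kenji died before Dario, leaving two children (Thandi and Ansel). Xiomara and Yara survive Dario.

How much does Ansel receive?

Ansel receives £75,000.

Sorcha first takes £30,000, leaving a balance of £720,000. Sorcha then takes three-eighths of the balance (£270,000), for a total of £300,000. The remaining £450,000 passes to the descendants.
The descendants' portion (£450,000) is divided into 3 shares of £150,000: Xiomara and Yara each take £150,000; Kenji's £150,000 share passes to Kenji's issue.
Kenji's share (£150,000) is divided into 2 shares of £75,000: Thandi and Ansel each take £75,000.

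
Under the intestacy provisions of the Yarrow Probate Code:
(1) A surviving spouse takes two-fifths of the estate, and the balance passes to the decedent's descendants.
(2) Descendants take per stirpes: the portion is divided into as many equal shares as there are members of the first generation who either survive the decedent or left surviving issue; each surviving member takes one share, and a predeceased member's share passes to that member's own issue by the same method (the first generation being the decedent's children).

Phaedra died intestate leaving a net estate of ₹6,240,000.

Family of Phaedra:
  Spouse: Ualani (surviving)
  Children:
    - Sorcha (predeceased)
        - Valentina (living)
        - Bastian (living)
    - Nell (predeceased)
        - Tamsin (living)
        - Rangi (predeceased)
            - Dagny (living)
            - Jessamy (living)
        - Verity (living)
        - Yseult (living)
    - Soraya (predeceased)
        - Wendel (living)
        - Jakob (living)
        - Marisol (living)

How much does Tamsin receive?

Tamsin receives ₹312,000.

Ualani takes two-fifths of ₹6,240,000 = ₹2,496,000. The remaining ₹3,744,000 passes to the descendants.
The descendants' portion (₹3,744,000) is divided into 3 shares of ₹1,248,000: Sorcha's ₹1,248,000 share passes to Sorcha's issue; Nell's ₹1,248,000 share passes to Nell's issue; Soraya's ₹1,248,000 share passes to Soraya's issue.
Sorcha's share (₹1,248,000) is divided into 2 shares of ₹624,000: Valentina and Bastian each take ₹624,000.
Nell's share (₹1,248,000) is divided into 4 shares of ₹312,000: Tamsin, Verity, and Yseult each take ₹312,000; Rangi's ₹312,000 share passes to Rangi's issue.
Rangi's share (₹312,000) is divided into 2 shares of ₹156,000: Dagny and Jessamy each take ₹156,000.
Soraya's share (₹1,248,000) is divided into 3 shares of ₹416,000: Wendel, Jakob, and Marisol each take ₹416,000.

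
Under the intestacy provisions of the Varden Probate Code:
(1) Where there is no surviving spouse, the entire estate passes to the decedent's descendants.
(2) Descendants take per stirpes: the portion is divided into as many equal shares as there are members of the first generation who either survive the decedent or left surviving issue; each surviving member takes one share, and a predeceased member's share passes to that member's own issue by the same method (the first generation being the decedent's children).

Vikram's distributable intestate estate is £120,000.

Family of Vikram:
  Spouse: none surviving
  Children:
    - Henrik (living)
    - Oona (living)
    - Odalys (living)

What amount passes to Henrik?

The entire £120,000 passes to the descendants.
That amount (£120,000) is divided into 3 shares of £40,000: Henrik, Oona, and Odalys each take £40,000.

Henrik receives £40,000.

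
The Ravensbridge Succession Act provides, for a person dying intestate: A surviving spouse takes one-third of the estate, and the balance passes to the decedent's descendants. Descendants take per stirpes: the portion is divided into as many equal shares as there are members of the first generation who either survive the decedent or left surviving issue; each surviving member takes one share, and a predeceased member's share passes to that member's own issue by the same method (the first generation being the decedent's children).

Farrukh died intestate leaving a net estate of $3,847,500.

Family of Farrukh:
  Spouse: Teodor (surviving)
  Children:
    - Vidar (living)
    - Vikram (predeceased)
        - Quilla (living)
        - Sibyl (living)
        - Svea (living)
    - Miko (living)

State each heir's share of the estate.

Teodor takes one-third of $3,847,500 = $1,282,500. The remaining $2,565,000 passes to the descendants.
The descendants' portion ($2,565,000) is divided into 3 shares of $855,000: Vidar and Miko each take $855,000; Vikram's $855,000 share passes to Vikram's issue.
Vikram's share ($855,000) is divided into 3 shares of $285,000: Quilla, Sibyl, and Svea each take $285,000.

Teodor: $1,282,500; Vidar: $855,000; Quilla: $285,000; Sibyl: $285,000; Svea: $285,000; Miko: $855,000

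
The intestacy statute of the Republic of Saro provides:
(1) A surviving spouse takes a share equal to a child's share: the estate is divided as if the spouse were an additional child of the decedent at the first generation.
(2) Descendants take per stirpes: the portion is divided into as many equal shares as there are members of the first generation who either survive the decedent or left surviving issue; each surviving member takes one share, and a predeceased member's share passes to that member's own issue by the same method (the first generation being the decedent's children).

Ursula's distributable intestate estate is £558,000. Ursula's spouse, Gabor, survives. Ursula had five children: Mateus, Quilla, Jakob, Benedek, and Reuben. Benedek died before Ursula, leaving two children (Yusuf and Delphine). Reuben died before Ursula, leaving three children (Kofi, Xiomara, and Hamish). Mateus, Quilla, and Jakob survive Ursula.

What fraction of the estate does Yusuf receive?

The spouse counts as an additional share at the children's level, so there are 6 primary shares of £93,000. Gabor takes one such share (£93,000).
The children's combined portion (£465,000) is divided into 5 shares of £93,000: Mateus, Quilla, and Jakob each take £93,000; Benedek's £93,000 share passes to Benedek's issue; Reuben's £93,000 share passes to Reuben's issue.
Benedek's share (£93,000) is divided into 2 shares of £46,500: Yusuf and Delphine each take £46,500.
Reuben's share (£93,000) is divided into 3 shares of £31,000: Kofi, Xiomara, and Hamish each take £31,000.

Yusuf receives 1/12 of the estate.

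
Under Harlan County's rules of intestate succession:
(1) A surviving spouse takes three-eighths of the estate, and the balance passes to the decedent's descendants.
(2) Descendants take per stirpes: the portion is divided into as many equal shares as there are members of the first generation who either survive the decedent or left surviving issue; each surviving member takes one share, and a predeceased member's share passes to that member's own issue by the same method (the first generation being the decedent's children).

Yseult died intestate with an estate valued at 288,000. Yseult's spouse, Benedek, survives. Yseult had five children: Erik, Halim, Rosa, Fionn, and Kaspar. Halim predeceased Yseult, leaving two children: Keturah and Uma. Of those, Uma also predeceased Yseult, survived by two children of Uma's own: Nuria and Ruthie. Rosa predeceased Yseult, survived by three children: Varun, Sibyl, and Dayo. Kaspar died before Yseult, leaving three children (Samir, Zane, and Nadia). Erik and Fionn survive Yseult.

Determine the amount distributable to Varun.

Benedek takes three-eighths of 288,000 = 108,000. The remaining 180,000 passes to the descendants.
The descendants' portion (180,000) is divided into 5 shares of 36,000: Erik and Fionn each take 36,000; Halim's 36,000 share passes to Halim's issue; Rosa's 36,000 share passes to Rosa's issue; Kaspar's 36,000 share passes to Kaspar's issue.
Halim's share (36,000) is divided into 2 shares of 18,000: Keturah takes 18,000; Uma's 18,000 share passes to Uma's issue.
Uma's share (18,000) is divided into 2 shares of 9,000: Nuria and Ruthie each take 9,000.
Rosa's share (36,000) is divided into 3 shares of 12,000: Varun, Sibyl, and Dayo each take 12,000.
Kaspar's share (36,000) is divided into 3 shares of 12,000: Samir, Zane, and Nadia each take 12,000.

Varun receives 12,000.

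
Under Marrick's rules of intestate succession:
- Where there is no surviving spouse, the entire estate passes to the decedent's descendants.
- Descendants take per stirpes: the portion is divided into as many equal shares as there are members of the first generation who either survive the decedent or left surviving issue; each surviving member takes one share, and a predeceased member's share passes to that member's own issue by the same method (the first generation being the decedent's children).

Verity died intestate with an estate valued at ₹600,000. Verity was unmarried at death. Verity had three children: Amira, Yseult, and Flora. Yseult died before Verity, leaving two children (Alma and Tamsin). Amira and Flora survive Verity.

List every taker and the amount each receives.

The entire ₹600,000 passes to the descendants.
That amount (₹600,000) is divided into 3 shares of ₹200,000: Amira and Flora each take ₹200,000; Yseult's ₹200,000 share passes to Yseult's issue.
Yseult's share (₹200,000) is divided into 2 shares of ₹100,000: Alma and Tamsin each take ₹100,000.

Amira: ₹200,000; Alma: ₹100,000; Tamsin: ₹100,000; Flora: ₹200,000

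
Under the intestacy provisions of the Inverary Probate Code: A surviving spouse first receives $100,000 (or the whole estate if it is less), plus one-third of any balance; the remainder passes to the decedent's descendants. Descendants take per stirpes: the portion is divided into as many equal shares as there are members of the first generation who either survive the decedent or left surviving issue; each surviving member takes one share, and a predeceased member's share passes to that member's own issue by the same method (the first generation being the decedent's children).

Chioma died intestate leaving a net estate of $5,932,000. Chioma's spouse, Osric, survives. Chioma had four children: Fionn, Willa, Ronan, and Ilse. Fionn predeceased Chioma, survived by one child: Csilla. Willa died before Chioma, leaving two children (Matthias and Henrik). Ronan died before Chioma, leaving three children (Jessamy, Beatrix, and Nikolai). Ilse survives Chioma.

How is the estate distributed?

Osric first takes $100,000, leaving a balance of $5,832,000. Osric then takes one-third of the balance ($1,944,000), for a total of $2,044,000. The remaining $3,888,000 passes to the descendants.
The descendants' portion ($3,888,000) is divided into 4 shares of $972,000: Ilse takes $972,000; Fionn's $972,000 share passes to Fionn's issue; Willa's $972,000 share passes to Willa's issue; Ronan's $972,000 share passes to Ronan's issue.
Fionn's share ($972,000) passes entirely to Csilla.
Willa's share ($972,000) is divided into 2 shares of $486,000: Matthias and Henrik each take $486,000.
Ronan's share ($972,000) is divided into 3 shares of $324,000: Jessamy, Beatrix, and Nikolai each take $324,000.

Osric: $2,044,000; Csilla: $972,000; Matthias: $486,000; Henrik: $486,000; Jessamy: $324,000; Beatrix: $324,000; Nikolai: $324,000; Ilse: $972,000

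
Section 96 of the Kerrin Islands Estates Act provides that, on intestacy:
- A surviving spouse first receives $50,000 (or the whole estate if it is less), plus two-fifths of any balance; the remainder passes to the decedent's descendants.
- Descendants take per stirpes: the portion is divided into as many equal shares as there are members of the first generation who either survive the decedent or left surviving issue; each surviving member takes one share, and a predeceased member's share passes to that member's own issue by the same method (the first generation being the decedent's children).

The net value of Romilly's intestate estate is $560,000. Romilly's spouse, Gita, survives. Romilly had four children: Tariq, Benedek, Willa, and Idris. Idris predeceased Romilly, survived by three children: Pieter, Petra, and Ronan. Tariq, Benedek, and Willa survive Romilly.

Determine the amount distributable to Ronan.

Gita first takes $50,000, leaving a balance of $510,000. Gita then takes two-fifths of the balance ($204,000), for a total of $254,000. The remaining $306,000 passes to the descendants.
The descendants' portion ($306,000) is divided into 4 shares of $76,500: Tariq, Benedek, and Willa each take $76,500; Idris's $76,500 share passes to Idris's issue.
Idris's share ($76,500) is divided into 3 shares of $25,500: Pieter, Petra, and Ronan each take $25,500.

Ronan receives $25,500.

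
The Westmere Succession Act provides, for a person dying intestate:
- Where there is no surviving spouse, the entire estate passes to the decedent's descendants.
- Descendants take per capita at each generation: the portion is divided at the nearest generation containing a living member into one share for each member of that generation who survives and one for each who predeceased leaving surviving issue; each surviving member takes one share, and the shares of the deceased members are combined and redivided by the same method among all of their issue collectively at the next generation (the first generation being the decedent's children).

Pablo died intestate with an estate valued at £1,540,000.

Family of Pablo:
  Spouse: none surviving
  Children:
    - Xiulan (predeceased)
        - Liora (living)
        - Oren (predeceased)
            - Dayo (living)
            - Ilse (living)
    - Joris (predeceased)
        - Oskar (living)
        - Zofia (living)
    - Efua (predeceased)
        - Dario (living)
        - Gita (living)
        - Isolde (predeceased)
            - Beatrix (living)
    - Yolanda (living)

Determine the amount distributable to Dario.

The entire £1,540,000 passes to the descendants.
That amount (£1,540,000) is divided at the children's generation into 4 shares of £385,000. Yolanda takes £385,000. The 3 shares of the deceased (Xiulan, Joris, and Efua) are combined into a pool of £1,155,000.
That pool (£1,155,000) is divided at the grandchildren's generation into 7 shares of £165,000. Liora, Oskar, Zofia, Dario, and Gita each take £165,000. The 2 shares of the deceased (Oren and Isolde) are combined into a pool of £330,000.
That pool (£330,000) is divided at the great-grandchildren's generation equally among Dayo, Ilse, and Beatrix: £110,000 each.

Dario receives £165,000.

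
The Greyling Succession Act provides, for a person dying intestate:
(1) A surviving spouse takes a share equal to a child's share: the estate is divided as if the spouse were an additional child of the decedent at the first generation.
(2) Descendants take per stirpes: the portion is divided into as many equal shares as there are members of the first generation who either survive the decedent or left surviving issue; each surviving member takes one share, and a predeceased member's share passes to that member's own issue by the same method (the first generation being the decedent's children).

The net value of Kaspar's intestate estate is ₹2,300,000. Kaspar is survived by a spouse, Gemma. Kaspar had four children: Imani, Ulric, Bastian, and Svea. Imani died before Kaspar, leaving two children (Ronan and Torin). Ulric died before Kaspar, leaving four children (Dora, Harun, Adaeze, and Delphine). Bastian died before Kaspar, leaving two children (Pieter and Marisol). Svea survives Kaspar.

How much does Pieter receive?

The spouse counts as an additional share at the children's level, so there are 5 primary shares of ₹460,000. Gemma takes one such share (₹460,000).
The children's combined portion (₹1,840,000) is divided into 4 shares of ₹460,000: Svea takes ₹460,000; Imani's ₹460,000 share passes to Imani's issue; Ulric's ₹460,000 share passes to Ulric's issue; Bastian's ₹460,000 share passes to Bastian's issue.
Imani's share (₹460,000) is divided into 2 shares of ₹230,000: Ronan and Torin each take ₹230,000.
Ulric's share (₹460,000) is divided into 4 shares of ₹115,000: Dora, Harun, Adaeze, and Delphine each take ₹115,000.
Bastian's share (₹460,000) is divided into 2 shares of ₹230,000: Pieter and Marisol each take ₹230,000.

Pieter receives ₹230,000.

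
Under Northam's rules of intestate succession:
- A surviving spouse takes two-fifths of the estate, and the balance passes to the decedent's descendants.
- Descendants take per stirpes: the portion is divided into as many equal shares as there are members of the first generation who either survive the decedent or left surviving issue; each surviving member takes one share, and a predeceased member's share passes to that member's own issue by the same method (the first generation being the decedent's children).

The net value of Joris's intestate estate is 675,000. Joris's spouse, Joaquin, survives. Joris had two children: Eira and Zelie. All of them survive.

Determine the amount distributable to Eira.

Joaquin takes two-fifths of 675,000 = 270,000. The remaining 405,000 passes to the descendants.
The descendants' portion (405,000) is divided into 2 shares of 202,500: Eira and Zelie each take 202,500.

Eira receives 202,500.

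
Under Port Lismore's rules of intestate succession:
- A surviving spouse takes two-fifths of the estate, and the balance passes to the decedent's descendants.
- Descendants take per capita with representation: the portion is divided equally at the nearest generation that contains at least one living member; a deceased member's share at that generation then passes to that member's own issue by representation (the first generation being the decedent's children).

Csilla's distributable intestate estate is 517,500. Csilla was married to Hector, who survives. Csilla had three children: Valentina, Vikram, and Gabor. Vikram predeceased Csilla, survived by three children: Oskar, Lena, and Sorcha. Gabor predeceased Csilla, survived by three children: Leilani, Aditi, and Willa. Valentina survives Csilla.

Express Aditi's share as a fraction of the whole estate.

Hector takes two-fifths of 517,500 = 207,000. The remaining 310,500 passes to the descendants.
The descendants' portion (310,500) is divided into 3 shares of 103,500: Valentina takes 103,500; Vikram's 103,500 share passes to Vikram's issue; Gabor's 103,500 share passes to Gabor's issue.
Vikram's share (103,500) is divided into 3 shares of 34,500: Oskar, Lena, and Sorcha each take 34,500.
Gabor's share (103,500) is divided into 3 shares of 34,500: Leilani, Aditi, and Willa each take 34,500.

Aditi receives 1/15 of the estate.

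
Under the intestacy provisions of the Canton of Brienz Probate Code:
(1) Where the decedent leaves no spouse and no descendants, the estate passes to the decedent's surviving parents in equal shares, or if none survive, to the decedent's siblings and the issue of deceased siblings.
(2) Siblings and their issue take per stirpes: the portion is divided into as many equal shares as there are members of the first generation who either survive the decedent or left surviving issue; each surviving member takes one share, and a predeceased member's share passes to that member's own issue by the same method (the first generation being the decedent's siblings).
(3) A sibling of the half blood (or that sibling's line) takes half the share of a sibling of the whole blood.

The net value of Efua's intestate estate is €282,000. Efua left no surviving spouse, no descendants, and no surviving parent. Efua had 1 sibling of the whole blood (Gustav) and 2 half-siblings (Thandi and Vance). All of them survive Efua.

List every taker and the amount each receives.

Thandi: €70,500; Gustav: €141,000; Vance: €70,500

The entire €282,000 passes to the siblings and their issue.
Counting each half-blood sibling's line as half a unit, there are 2 units in €282,000, so one unit is €141,000. Whole-blood lines (Gustav) take €141,000 each; half-blood lines (Thandi and Vance) take €70,500 each.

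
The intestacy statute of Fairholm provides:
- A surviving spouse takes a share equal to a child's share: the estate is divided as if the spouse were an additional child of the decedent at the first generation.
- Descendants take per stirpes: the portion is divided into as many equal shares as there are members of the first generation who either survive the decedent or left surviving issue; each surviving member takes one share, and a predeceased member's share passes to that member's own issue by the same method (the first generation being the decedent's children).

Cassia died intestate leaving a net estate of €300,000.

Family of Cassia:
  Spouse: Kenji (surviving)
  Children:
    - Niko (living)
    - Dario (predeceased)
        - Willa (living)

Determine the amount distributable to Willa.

Willa receives €100,000.

The spouse counts as an additional share at the children's level, so there are 3 primary shares of €100,000. Kenji takes one such share (€100,000).
The children's combined portion (€200,000) is divided into 2 shares of €100,000: Niko takes €100,000; Dario's €100,000 share passes to Dario's issue.
Dario's share (€100,000) passes entirely to Willa.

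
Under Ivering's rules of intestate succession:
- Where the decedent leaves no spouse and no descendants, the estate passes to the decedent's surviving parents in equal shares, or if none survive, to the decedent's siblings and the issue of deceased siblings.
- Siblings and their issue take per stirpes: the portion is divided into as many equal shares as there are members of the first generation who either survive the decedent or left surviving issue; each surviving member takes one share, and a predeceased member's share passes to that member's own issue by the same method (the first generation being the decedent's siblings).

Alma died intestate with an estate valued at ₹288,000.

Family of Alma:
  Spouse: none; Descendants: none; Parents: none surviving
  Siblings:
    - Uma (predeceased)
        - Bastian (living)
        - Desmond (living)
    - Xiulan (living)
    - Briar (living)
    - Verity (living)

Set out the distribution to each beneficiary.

Bastian: ₹36,000; Desmond: ₹36,000; Xiulan: ₹72,000; Briar: ₹72,000; Verity: ₹72,000

The entire ₹288,000 passes to the siblings and their issue.
That amount (₹288,000) is divided into 4 shares of ₹72,000: Xiulan, Briar, and Verity each take ₹72,000; Uma's ₹72,000 share passes to Uma's issue.
Uma's share (₹72,000) is divided into 2 shares of ₹36,000: Bastian and Desmond each take ₹36,000.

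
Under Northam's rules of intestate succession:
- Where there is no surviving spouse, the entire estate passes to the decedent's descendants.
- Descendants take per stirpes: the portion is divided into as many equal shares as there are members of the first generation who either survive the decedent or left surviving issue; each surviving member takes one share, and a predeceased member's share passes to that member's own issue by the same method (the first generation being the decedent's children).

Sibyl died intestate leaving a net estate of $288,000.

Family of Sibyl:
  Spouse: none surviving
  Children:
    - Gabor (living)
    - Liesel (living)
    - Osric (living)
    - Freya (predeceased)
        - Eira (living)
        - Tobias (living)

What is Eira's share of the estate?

The entire $288,000 passes to the descendants.
That amount ($288,000) is divided into 4 shares of $72,000: Gabor, Liesel, and Osric each take $72,000; Freya's $72,000 share passes to Freya's issue.
Freya's share ($72,000) is divided into 2 shares of $36,000: Eira and Tobias each take $36,000.

Eira receives $36,000.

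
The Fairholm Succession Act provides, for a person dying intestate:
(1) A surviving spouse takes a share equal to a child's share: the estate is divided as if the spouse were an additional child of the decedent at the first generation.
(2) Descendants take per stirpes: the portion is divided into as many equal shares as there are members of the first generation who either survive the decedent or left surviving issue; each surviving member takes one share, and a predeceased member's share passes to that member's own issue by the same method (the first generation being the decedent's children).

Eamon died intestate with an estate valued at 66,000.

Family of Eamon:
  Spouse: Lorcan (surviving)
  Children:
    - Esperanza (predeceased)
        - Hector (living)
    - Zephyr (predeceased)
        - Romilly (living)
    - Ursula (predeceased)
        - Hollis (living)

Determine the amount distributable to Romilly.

The spouse counts as an additional share at the children's level, so there are 4 primary shares of 16,500. Lorcan takes one such share (16,500).
The children's combined portion (49,500) is divided into 3 shares of 16,500: Esperanza's 16,500 share passes to Esperanza's issue; Zephyr's 16,500 share passes to Zephyr's issue; Ursula's 16,500 share passes to Ursula's issue.
Esperanza's share (16,500) passes entirely to Hector.
Zephyr's share (16,500) passes entirely to Romilly.
Ursula's share (16,500) passes entirely to Hollis.

Romilly receives 16,500.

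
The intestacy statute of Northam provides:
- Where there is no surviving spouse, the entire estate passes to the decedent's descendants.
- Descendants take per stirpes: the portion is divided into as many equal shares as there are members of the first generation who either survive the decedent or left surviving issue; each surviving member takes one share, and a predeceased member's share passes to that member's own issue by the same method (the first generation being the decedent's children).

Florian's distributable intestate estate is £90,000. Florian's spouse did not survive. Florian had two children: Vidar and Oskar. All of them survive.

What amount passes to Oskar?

The entire £90,000 passes to the descendants.
That amount (£90,000) is divided into 2 shares of £45,000: Vidar and Oskar each take £45,000.

Oskar receives £45,000.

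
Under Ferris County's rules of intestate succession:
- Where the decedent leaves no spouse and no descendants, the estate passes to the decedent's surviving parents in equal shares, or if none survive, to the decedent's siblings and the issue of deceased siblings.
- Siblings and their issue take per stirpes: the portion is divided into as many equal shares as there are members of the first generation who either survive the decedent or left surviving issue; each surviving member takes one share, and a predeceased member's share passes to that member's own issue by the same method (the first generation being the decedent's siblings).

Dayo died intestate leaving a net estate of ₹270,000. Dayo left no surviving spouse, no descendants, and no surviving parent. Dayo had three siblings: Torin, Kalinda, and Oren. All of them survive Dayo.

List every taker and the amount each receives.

The entire ₹270,000 passes to the siblings and their issue.
That amount (₹270,000) is divided into 3 shares of ₹90,000: Torin, Kalinda, and Oren each take ₹90,000.

Torin: ₹90,000; Kalinda: ₹90,000; Oren: ₹90,000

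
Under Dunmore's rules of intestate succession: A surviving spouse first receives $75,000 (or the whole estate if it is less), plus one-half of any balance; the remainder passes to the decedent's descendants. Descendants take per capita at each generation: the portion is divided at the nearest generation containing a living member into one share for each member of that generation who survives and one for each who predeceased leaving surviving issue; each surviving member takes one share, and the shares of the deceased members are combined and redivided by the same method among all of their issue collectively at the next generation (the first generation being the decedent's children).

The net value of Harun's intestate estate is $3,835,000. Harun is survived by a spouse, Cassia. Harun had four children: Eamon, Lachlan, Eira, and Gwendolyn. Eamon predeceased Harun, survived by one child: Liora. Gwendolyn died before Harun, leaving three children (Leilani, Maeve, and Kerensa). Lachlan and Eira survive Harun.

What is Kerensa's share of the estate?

Kerensa receives $235,000.

Cassia first takes $75,000, leaving a balance of $3,760,000. Cassia then takes one-half of the balance ($1,880,000), for a total of $1,955,000. The remaining $1,880,000 passes to the descendants.
The descendants' portion ($1,880,000) is divided at the children's generation into 4 shares of $470,000. Lachlan and Eira each take $470,000. The 2 shares of the deceased (Eamon and Gwendolyn) are combined into a pool of $940,000.
That pool ($940,000) is divided at the grandchildren's generation equally among Liora, Leilani, Maeve, and Kerensa: $235,000 each.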